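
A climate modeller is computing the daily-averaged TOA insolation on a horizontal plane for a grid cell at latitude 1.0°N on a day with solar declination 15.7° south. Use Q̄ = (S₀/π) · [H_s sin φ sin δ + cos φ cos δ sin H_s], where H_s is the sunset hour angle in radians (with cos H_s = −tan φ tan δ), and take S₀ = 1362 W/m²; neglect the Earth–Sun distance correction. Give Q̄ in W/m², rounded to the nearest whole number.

414 W/m²

The sunset hour angle satisfies cos H_s = −tan φ tan δ = 0.0049, giving H_s = 89.72°. In radians, H_s = 1.5659.
H_s sin φ sin δ = 1.5659 × 0.0175 × -0.2706 = -0.0074.
cos φ cos δ sin H_s = 0.9998 × 0.9627 × 1.0000 = 0.9625.
Q̄ = (1362/π) × (-0.0074 + 0.9625) = 433.54 × 0.9551 = 414.07 W/m².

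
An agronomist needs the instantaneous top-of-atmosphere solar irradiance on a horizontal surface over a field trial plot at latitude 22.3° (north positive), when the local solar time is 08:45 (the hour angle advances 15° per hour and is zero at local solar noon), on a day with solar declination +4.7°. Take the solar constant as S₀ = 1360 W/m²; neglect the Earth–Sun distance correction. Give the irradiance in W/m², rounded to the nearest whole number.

869 W/m²

Hour angle H = 15° × (8.75 − 12) = -48.75°.
With φ = 22.3°, δ = 4.7°, H = -48.75°: sin φ sin δ = 0.0311, cos φ cos δ cos H = 0.6080, so cos θ_z = 0.6391.
Top-of-atmosphere irradiance = S₀ cos θ_z = 1360 × 0.6391 = 869.18 W/m².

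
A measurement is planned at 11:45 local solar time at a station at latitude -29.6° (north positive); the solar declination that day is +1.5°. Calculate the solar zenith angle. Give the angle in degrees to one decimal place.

31.3°

Hour angle H = 15° × (11.75 − 12) = -3.75°.
With φ = -29.6°, δ = 1.5°, H = -3.75°: sin φ sin δ = -0.0129, cos φ cos δ cos H = 0.8673, so cos θ_z = 0.8544.
θ_z = arccos(0.8544) = 31.31°.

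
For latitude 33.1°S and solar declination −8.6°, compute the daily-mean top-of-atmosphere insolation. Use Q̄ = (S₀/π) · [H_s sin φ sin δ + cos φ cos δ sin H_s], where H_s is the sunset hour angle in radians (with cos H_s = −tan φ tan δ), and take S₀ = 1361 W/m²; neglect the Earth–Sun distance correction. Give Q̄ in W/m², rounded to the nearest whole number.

416 W/m²

The sunset hour angle satisfies cos H_s = −tan φ tan δ = -0.0986, giving H_s = 95.66°. In radians, H_s = 1.6696.
H_s sin φ sin δ = 1.6696 × -0.5461 × -0.1495 = 0.1363.
cos φ cos δ sin H_s = 0.8377 × 0.9888 × 0.9951 = 0.8243.
Q̄ = (1361/π) × (0.1363 + 0.8243) = 433.22 × 0.9606 = 416.15 W/m².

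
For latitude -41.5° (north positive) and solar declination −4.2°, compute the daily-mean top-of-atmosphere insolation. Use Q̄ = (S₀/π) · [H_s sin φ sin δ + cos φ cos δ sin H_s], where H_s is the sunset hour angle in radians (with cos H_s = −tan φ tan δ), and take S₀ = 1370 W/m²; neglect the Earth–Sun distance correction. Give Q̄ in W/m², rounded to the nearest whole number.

The sunset hour angle satisfies cos H_s = −tan φ tan δ = -0.0650, giving H_s = 93.73°. In radians, H_s = 1.6359.
H_s sin φ sin δ = 1.6359 × -0.6626 × -0.0732 = 0.0793.
cos φ cos δ sin H_s = 0.7490 × 0.9973 × 0.9979 = 0.7454.
Q̄ = (1370/π) × (0.0793 + 0.7454) = 436.08 × 0.8247 = 359.64 W/m².

360 W/m²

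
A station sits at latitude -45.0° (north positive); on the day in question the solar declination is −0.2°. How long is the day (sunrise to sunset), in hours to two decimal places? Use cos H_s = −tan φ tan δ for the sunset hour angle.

−tan φ tan δ = −(-1.0000)(-0.0035) = -0.0035; H_s = arccos(-0.0035) = 90.20°.
Day length = 2 H_s / 15° h⁻¹ = 180.40° / 15 = 12.027 h.

12.03 hours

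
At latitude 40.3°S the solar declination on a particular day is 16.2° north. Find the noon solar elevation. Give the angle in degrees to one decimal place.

At local solar noon the hour angle is zero, so the elevation is 90° − |φ − δ| = 90° − |-40.3° − (16.2°)| = 90° − 56.5° = 33.5°.

33.5°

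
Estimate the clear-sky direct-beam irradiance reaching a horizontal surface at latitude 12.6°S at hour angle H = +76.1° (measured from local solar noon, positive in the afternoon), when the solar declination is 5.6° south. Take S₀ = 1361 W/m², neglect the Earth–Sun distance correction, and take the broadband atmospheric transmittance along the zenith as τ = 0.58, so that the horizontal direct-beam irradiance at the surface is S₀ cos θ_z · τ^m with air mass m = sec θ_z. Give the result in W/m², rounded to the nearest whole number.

41 W/m²

cos θ_z = sin φ sin δ + cos φ cos δ cos H = (-0.2181)(-0.0976) + (0.9759)(0.9952)(0.2402) = 0.2546.
Air mass m = 1/cos θ_z = 1/0.2546 = 3.928; τ^m = 0.58^3.928 = 0.1177.
Surface direct beam = 1361 × 0.2546 × 0.1177 = 40.78 W/m².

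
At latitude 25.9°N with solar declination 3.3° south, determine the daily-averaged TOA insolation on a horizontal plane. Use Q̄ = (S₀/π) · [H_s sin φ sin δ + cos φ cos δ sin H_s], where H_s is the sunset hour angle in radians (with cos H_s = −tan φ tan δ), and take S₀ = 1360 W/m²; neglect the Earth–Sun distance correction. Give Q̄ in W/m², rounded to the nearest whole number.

cos H_s = −tan(25.9°) · tan(-3.3°) = 0.0280, so H_s = arccos(0.0280) = 88.40°. In radians, H_s = 1.5429.
H_s sin φ sin δ = 1.5429 × 0.4368 × -0.0576 = -0.0388.
cos φ cos δ sin H_s = 0.8996 × 0.9983 × 0.9996 = 0.8977.
Q̄ = (1360/π) × (-0.0388 + 0.8977) = 432.90 × 0.8589 = 371.82 W/m².

372 W/m²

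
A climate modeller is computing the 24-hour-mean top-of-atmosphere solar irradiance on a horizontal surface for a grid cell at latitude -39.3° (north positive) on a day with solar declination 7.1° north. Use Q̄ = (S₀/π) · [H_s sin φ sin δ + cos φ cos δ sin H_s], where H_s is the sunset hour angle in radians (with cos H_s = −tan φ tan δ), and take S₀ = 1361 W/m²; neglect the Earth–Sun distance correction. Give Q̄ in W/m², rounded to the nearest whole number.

281 W/m²

cos H_s = −tan(-39.3°) · tan(7.1°) = 0.1019, so H_s = arccos(0.1019) = 84.15°. In radians, H_s = 1.4687.
H_s sin φ sin δ = 1.4687 × -0.6334 × 0.1236 = -0.1150.
cos φ cos δ sin H_s = 0.7738 × 0.9923 × 0.9948 = 0.7638.
Q̄ = (1361/π) × (-0.1150 + 0.7638) = 433.22 × 0.6488 = 281.07 W/m².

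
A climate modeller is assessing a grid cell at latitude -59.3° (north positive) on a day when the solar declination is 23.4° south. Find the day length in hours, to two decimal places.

18.24 hours

cos H_s = −tan(-59.3°) · tan(-23.4°) = -0.7288, so H_s = arccos(-0.7288) = 136.79°.
Day length = 2 H_s / 15° h⁻¹ = 273.58° / 15 = 18.239 h.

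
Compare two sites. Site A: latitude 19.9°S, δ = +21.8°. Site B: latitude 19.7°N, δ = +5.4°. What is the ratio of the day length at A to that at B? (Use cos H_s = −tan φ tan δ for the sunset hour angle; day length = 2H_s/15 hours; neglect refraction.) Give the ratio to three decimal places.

A: H_s = arccos(−tan -19.9° · tan 21.8°) = 81.68°, so 2H_s/15 = 10.8907 h.
B: H_s = arccos(−tan 19.7° · tan 5.4°) = 91.94°, so 2H_s/15 = 12.2587 h.
Ratio A/B = 10.8907 / 12.2587 = 0.8884.

0.888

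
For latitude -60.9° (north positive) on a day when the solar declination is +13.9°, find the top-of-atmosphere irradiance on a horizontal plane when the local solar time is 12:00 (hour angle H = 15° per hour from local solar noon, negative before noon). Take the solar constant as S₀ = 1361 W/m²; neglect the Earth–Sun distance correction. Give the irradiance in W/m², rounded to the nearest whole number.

357 W/m²

Hour angle H = 15° × (12 − 12) = 0.00°.
cos θ_z = sin(-60.9°) sin(13.9°) + cos(-60.9°) cos(13.9°) cos(0.00°) = -0.2099 + 0.4721 = 0.2622.
Top-of-atmosphere irradiance = S₀ cos θ_z = 1361 × 0.2622 = 356.85 W/m².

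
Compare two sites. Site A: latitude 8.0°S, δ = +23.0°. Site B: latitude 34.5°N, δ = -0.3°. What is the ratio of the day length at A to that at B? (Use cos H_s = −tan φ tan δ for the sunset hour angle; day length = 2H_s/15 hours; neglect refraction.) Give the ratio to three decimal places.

A: H_s = arccos(−tan -8.0° · tan 23.0°) = 86.58°, so 2H_s/15 = 11.5440 h.
B: H_s = arccos(−tan 34.5° · tan -0.3°) = 89.79°, so 2H_s/15 = 11.9720 h.
Ratio A/B = 11.5440 / 11.9720 = 0.9642.

0.964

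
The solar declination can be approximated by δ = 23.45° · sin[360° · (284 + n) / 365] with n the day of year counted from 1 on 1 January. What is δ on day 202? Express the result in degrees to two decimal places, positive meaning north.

+20.44°

360 × (284 + 202) / 365 = 479.342°; sin(479.342°) = 0.8717.
δ = 23.45 × 0.8717 = 20.441° ≈ +20.44°.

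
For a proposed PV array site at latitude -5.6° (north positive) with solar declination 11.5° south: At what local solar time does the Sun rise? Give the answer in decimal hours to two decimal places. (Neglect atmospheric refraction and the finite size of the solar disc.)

−tan φ tan δ = −(-0.0981)(-0.2035) = -0.0200; H_s = arccos(-0.0200) = 91.15°.
Sunrise is at 12 − H_s/15 = 12 − 6.077 = 5.923 h local solar time.

5.92 h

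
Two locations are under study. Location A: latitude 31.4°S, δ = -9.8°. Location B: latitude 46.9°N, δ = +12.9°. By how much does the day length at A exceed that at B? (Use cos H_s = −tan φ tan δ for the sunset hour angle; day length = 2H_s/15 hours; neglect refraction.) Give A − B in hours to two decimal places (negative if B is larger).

-1.08 h

A: H_s = arccos(−tan -31.4° · tan -9.8°) = 96.05°, so 2H_s/15 = 12.8067 h.
B: H_s = arccos(−tan 46.9° · tan 12.9°) = 104.17°, so 2H_s/15 = 13.8893 h.
A − B = 12.8067 − 13.8893 = -1.0826 h.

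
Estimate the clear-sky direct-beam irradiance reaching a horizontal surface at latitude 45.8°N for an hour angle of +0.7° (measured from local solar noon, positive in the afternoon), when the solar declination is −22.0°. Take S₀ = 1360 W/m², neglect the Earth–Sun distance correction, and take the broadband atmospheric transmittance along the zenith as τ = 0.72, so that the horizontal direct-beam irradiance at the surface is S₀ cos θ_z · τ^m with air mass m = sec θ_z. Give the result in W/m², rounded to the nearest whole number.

215 W/m²

With φ = 45.8°, δ = -22.0°, H = 0.70°: sin φ sin δ = -0.2686, cos φ cos δ cos H = 0.6464, so cos θ_z = 0.3778.
Air mass m = 1/cos θ_z = 1/0.3778 = 2.647; τ^m = 0.72^2.647 = 0.4191.
Surface direct beam = 1360 × 0.3778 × 0.4191 = 215.34 W/m².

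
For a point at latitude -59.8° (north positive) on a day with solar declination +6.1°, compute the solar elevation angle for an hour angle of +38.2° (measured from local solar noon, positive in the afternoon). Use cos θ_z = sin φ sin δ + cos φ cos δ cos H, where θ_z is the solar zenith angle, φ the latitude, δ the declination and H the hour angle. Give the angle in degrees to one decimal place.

With φ = -59.8°, δ = 6.1°, H = 38.20°: sin φ sin δ = -0.0918, cos φ cos δ cos H = 0.3931, so cos θ_z = 0.3013.
θ_z = arccos(0.3013) = 72.46°, so the elevation is 90° − 72.46° = 17.54°.

17.5°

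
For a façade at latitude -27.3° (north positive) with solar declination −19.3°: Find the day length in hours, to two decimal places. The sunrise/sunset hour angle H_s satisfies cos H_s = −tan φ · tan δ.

cos H_s = −tan(-27.3°) · tan(-19.3°) = -0.1807, so H_s = arccos(-0.1807) = 100.41°.
Day length = 2 H_s / 15° h⁻¹ = 200.82° / 15 = 13.388 h.

13.39 hours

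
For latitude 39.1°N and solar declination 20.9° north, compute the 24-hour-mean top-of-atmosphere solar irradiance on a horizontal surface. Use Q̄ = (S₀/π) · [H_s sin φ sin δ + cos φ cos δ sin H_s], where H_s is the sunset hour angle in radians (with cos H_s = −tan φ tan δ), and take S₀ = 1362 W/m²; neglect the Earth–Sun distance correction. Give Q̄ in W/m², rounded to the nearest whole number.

483 W/m²

cos H_s = −tan(39.1°) · tan(20.9°) = -0.3103, so H_s = arccos(-0.3103) = 108.08°. In radians, H_s = 1.8864.
H_s sin φ sin δ = 1.8864 × 0.6307 × 0.3567 = 0.4244.
cos φ cos δ sin H_s = 0.7760 × 0.9342 × 0.9506 = 0.6891.
Q̄ = (1362/π) × (0.4244 + 0.6891) = 433.54 × 1.1135 = 482.75 W/m².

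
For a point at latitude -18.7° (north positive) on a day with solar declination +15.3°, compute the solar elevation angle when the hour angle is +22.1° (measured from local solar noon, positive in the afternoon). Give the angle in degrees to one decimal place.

With φ = -18.7°, δ = 15.3°, H = 22.10°: sin φ sin δ = -0.0846, cos φ cos δ cos H = 0.8465, so cos θ_z = 0.7619.
θ_z = arccos(0.7619) = 40.37°, so the elevation is 90° − 40.37° = 49.63°.

49.6°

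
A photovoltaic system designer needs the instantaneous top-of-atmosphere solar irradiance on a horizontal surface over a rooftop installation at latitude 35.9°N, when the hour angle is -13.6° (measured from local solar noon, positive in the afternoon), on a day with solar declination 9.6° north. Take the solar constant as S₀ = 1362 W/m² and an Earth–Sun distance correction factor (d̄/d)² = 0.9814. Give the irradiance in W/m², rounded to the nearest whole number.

cos θ_z = sin φ sin δ + cos φ cos δ cos H = (0.5864)(0.1668) + (0.8100)(0.9860)(0.9720) = 0.8741.
Top-of-atmosphere irradiance = S₀ (d̄/d)² cos θ_z = 1362 × 0.9814 × 0.8741 = 1168.38 W/m².

1168 W/m²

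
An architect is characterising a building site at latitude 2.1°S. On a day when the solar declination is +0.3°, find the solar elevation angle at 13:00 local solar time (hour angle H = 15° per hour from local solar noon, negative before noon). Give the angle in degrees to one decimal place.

Hour angle H = 15° × (13 − 12) = 15.00°.
With φ = -2.1°, δ = 0.3°, H = 15.00°: sin φ sin δ = -0.0002, cos φ cos δ cos H = 0.9653, so cos θ_z = 0.9651.
θ_z = arccos(0.9651) = 15.18°, so the elevation is 90° − 15.18° = 74.82°.

74.8°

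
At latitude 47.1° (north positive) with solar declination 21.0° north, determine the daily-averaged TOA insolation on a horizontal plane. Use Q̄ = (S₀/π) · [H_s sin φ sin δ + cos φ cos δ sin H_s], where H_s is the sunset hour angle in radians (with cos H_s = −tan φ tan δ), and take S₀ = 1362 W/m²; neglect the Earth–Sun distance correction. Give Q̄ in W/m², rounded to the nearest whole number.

478 W/m²

cos H_s = −tan(47.1°) · tan(21.0°) = -0.4131, so H_s = arccos(-0.4131) = 114.40°. In radians, H_s = 1.9967.
H_s sin φ sin δ = 1.9967 × 0.7325 × 0.3584 = 0.5242.
cos φ cos δ sin H_s = 0.6807 × 0.9336 × 0.9107 = 0.5788.
Q̄ = (1362/π) × (0.5242 + 0.5788) = 433.54 × 1.1030 = 478.19 W/m².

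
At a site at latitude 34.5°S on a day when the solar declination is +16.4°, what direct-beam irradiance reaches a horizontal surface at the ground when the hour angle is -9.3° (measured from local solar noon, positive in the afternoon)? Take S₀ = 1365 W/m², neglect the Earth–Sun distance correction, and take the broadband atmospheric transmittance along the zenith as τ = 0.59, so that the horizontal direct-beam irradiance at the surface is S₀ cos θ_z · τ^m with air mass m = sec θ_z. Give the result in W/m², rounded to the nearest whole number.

362 W/m²

With φ = -34.5°, δ = 16.4°, H = -9.30°: sin φ sin δ = -0.1599, cos φ cos δ cos H = 0.7802, so cos θ_z = 0.6203.
Air mass m = 1/cos θ_z = 1/0.6203 = 1.612; τ^m = 0.59^1.612 = 0.4272.
Surface direct beam = 1365 × 0.6203 × 0.4272 = 361.71 W/m².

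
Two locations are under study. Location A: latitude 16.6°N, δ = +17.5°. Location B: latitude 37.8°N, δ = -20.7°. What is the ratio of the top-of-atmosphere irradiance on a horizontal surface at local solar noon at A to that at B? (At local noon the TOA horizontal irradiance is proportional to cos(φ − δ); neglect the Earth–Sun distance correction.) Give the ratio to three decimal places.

A: cos θ_z = cos(16.6° − (17.5°)) = 0.9999.
B: cos θ_z = cos(37.8° − (-20.7°)) = 0.5225.
Ratio A/B = 0.9999 / 0.5225 = 1.9137.

1.914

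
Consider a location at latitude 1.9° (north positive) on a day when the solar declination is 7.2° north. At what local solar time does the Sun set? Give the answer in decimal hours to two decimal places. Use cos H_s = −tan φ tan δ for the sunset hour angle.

−tan φ tan δ = −(0.0332)(0.1263) = -0.0042; H_s = arccos(-0.0042) = 90.24°.
Sunset is at 12 + H_s/15 = 12 + 6.016 = 18.016 h local solar time.

18.02 h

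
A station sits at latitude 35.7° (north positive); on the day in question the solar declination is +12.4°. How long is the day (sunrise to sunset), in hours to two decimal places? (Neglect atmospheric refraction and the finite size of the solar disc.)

13.21 hours

cos H_s = −tan(35.7°) · tan(12.4°) = -0.1580, so H_s = arccos(-0.1580) = 99.09°.
Day length = 2 H_s / 15° h⁻¹ = 198.18° / 15 = 13.212 h.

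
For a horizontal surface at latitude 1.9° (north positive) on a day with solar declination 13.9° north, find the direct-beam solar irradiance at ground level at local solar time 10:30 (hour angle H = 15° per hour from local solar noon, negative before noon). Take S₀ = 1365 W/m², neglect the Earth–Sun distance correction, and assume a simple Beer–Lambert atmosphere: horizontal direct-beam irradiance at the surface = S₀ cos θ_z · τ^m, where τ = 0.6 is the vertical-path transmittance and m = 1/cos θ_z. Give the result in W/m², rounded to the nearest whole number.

702 W/m²

Hour angle H = 15° × (10.5 − 12) = -22.50°.
cos θ_z = sin φ sin δ + cos φ cos δ cos H = (0.0332)(0.2402) + (0.9995)(0.9707)(0.9239) = 0.9044.
Air mass m = 1/cos θ_z = 1/0.9044 = 1.106; τ^m = 0.6^1.106 = 0.5684.
Surface direct beam = 1365 × 0.9044 × 0.5684 = 701.69 W/m².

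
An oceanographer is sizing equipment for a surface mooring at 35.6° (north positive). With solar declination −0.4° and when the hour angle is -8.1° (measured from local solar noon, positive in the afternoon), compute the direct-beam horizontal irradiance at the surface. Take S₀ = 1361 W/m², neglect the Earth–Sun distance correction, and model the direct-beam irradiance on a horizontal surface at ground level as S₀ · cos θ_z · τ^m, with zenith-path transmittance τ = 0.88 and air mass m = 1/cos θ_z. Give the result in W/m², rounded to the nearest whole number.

cos θ_z = sin(35.6°) sin(-0.4°) + cos(35.6°) cos(-0.4°) cos(-8.10°) = -0.0041 + 0.8050 = 0.8009.
Air mass m = 1/cos θ_z = 1/0.8009 = 1.249; τ^m = 0.88^1.249 = 0.8524.
Surface direct beam = 1361 × 0.8009 × 0.8524 = 929.14 W/m².

929 W/m²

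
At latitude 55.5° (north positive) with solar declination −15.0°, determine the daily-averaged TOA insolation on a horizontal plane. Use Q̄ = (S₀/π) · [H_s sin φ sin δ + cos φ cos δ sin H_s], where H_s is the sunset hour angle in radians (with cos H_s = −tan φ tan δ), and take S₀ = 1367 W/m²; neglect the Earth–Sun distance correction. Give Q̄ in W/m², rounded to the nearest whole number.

−tan φ tan δ = −(1.4550)(-0.2679) = 0.3898; H_s = arccos(0.3898) = 67.06°. In radians, H_s = 1.1704.
H_s sin φ sin δ = 1.1704 × 0.8241 × -0.2588 = -0.2496.
cos φ cos δ sin H_s = 0.5664 × 0.9659 × 0.9209 = 0.5038.
Q̄ = (1367/π) × (-0.2496 + 0.5038) = 435.13 × 0.2542 = 110.61 W/m².

111 W/m²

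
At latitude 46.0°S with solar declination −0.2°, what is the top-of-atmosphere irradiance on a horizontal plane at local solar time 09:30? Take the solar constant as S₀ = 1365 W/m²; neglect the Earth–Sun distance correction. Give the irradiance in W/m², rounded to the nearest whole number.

Hour angle H = 15° × (9.5 − 12) = -37.50°.
With φ = -46.0°, δ = -0.2°, H = -37.50°: sin φ sin δ = 0.0025, cos φ cos δ cos H = 0.5511, so cos θ_z = 0.5536.
Top-of-atmosphere irradiance = S₀ cos θ_z = 1365 × 0.5536 = 755.66 W/m².

756 W/m²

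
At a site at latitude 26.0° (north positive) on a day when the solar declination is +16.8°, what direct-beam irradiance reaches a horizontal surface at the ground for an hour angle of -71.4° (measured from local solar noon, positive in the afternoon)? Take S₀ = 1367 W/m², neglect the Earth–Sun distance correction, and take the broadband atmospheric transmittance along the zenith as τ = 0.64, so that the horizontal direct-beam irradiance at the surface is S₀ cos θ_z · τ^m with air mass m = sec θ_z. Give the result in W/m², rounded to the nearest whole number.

cos θ_z = sin φ sin δ + cos φ cos δ cos H = (0.4384)(0.2890) + (0.8988)(0.9573)(0.3190) = 0.4012.
Air mass m = 1/cos θ_z = 1/0.4012 = 2.493; τ^m = 0.64^2.493 = 0.3287.
Surface direct beam = 1367 × 0.4012 × 0.3287 = 180.27 W/m².

180 W/m²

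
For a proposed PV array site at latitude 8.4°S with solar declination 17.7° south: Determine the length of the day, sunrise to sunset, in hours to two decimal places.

The sunset hour angle satisfies cos H_s = −tan φ tan δ = -0.0471, giving H_s = 92.70°.
Day length = 2 H_s / 15° h⁻¹ = 185.40° / 15 = 12.360 h.

12.36 hours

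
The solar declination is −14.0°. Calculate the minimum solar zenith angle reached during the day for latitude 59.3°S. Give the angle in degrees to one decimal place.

At local solar noon the hour angle is zero, so the zenith angle is |φ − δ| = |-59.3° − (-14.0°)| = 45.3°.

45.3°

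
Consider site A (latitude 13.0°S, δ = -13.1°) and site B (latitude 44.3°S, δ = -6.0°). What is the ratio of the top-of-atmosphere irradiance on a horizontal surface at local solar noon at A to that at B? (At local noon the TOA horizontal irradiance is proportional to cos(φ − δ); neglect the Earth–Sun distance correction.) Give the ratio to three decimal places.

1.274

A: cos θ_z = cos(-13.0° − (-13.1°)) = 1.0000.
B: cos θ_z = cos(-44.3° − (-6.0°)) = 0.7848.
Ratio A/B = 1.0000 / 0.7848 = 1.2742.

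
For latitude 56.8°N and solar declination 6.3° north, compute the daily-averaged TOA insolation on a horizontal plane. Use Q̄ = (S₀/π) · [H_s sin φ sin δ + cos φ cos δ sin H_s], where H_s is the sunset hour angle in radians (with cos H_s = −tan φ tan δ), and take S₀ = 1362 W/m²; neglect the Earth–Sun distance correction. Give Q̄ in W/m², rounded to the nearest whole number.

The sunset hour angle satisfies cos H_s = −tan φ tan δ = -0.1687, giving H_s = 99.71°. In radians, H_s = 1.7403.
H_s sin φ sin δ = 1.7403 × 0.8368 × 0.1097 = 0.1598.
cos φ cos δ sin H_s = 0.5476 × 0.9940 × 0.9857 = 0.5365.
Q̄ = (1362/π) × (0.1598 + 0.5365) = 433.54 × 0.6963 = 301.87 W/m².

302 W/m²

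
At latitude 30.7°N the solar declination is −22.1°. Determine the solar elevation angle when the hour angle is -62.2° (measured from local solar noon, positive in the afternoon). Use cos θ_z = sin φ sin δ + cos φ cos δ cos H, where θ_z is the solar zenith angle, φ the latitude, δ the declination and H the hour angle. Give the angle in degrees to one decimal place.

With φ = 30.7°, δ = -22.1°, H = -62.20°: sin φ sin δ = -0.1921, cos φ cos δ cos H = 0.3716, so cos θ_z = 0.1795.
θ_z = arccos(0.1795) = 79.66°, so the elevation is 90° − 79.66° = 10.34°.

10.3°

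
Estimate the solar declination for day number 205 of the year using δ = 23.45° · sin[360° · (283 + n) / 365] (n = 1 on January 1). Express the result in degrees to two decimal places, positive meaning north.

360 × (283 + 205) / 365 = 481.315°; sin(481.315°) = 0.8543.
δ = 23.45 × 0.8543 = 20.033° ≈ +20.03°.

+20.03°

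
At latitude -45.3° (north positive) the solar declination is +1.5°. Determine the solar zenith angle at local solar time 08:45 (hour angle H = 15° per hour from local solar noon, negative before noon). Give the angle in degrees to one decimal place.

Hour angle H = 15° × (8.75 − 12) = -48.75°.
cos θ_z = sin(-45.3°) sin(1.5°) + cos(-45.3°) cos(1.5°) cos(-48.75°) = -0.0186 + 0.4636 = 0.4450.
θ_z = arccos(0.4450) = 63.58°.

63.6°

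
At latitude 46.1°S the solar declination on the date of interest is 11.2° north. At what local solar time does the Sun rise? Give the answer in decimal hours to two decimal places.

6.79 h

The sunset hour angle satisfies cos H_s = −tan φ tan δ = 0.2058, giving H_s = 78.12°.
Sunrise is at 12 − H_s/15 = 12 − 5.208 = 6.792 h local solar time.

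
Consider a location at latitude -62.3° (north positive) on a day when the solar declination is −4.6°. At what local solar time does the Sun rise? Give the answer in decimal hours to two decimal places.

5.41 h

The sunset hour angle satisfies cos H_s = −tan φ tan δ = -0.1533, giving H_s = 98.82°.
Sunrise is at 12 − H_s/15 = 12 − 6.588 = 5.412 h local solar time.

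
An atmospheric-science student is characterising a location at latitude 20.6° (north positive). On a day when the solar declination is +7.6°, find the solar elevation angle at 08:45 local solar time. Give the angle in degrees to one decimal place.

41.2°

Hour angle H = 15° × (8.75 − 12) = -48.75°.
cos θ_z = sin φ sin δ + cos φ cos δ cos H = (0.3518)(0.1323) + (0.9361)(0.9912)(0.6593) = 0.6583.
θ_z = arccos(0.6583) = 48.83°, so the elevation is 90° − 48.83° = 41.17°.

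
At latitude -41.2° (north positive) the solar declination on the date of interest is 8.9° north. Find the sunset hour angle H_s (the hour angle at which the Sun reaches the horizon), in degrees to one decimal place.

82.1°

cos H_s = −tan(-41.2°) · tan(8.9°) = 0.1371, so H_s = arccos(0.1371) = 82.12°.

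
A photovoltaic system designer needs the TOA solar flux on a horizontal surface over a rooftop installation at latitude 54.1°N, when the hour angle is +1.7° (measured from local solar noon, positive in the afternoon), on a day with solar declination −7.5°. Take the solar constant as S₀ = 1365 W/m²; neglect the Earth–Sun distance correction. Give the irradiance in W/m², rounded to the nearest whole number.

649 W/m²

With φ = 54.1°, δ = -7.5°, H = 1.70°: sin φ sin δ = -0.1057, cos φ cos δ cos H = 0.5811, so cos θ_z = 0.4754.
Top-of-atmosphere irradiance = S₀ cos θ_z = 1365 × 0.4754 = 648.92 W/m².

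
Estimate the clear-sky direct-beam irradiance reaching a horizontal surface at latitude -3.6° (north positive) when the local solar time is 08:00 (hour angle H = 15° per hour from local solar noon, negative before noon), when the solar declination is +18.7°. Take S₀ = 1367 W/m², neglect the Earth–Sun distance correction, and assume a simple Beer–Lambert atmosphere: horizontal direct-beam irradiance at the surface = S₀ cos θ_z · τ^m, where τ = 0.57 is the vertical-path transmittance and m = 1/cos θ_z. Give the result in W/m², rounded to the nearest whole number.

179 W/m²

Hour angle H = 15° × (8 − 12) = -60.00°.
cos θ_z = sin(-3.6°) sin(18.7°) + cos(-3.6°) cos(18.7°) cos(-60.00°) = -0.0201 + 0.4727 = 0.4526.
Air mass m = 1/cos θ_z = 1/0.4526 = 2.209; τ^m = 0.57^2.209 = 0.2889.
Surface direct beam = 1367 × 0.4526 × 0.2889 = 178.74 W/m².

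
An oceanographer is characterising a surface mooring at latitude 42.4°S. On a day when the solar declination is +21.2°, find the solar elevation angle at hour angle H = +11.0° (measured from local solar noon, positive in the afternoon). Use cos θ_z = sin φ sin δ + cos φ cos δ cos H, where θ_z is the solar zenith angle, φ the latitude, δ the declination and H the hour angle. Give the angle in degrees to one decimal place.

cos θ_z = sin φ sin δ + cos φ cos δ cos H = (-0.6743)(0.3616) + (0.7385)(0.9323)(0.9816) = 0.4320.
θ_z = arccos(0.4320) = 64.41°, so the elevation is 90° − 64.41° = 25.59°.

25.6°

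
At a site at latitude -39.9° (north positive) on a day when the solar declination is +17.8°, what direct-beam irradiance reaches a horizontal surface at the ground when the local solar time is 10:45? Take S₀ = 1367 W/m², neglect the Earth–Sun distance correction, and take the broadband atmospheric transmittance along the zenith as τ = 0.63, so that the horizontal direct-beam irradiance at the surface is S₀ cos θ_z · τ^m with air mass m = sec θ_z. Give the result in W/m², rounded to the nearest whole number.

267 W/m²

Hour angle H = 15° × (10.75 − 12) = -18.75°.
cos θ_z = sin(-39.9°) sin(17.8°) + cos(-39.9°) cos(17.8°) cos(-18.75°) = -0.1961 + 0.6917 = 0.4956.
Air mass m = 1/cos θ_z = 1/0.4956 = 2.018; τ^m = 0.63^2.018 = 0.3936.
Surface direct beam = 1367 × 0.4956 × 0.3936 = 266.66 W/m².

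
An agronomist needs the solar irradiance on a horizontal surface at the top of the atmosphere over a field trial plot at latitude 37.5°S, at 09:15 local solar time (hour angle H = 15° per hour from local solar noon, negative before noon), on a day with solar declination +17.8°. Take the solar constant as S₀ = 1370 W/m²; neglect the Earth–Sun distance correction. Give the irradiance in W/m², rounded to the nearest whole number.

523 W/m²

Hour angle H = 15° × (9.25 − 12) = -41.25°.
With φ = -37.5°, δ = 17.8°, H = -41.25°: sin φ sin δ = -0.1861, cos φ cos δ cos H = 0.5679, so cos θ_z = 0.3818.
Top-of-atmosphere irradiance = S₀ cos θ_z = 1370 × 0.3818 = 523.07 W/m².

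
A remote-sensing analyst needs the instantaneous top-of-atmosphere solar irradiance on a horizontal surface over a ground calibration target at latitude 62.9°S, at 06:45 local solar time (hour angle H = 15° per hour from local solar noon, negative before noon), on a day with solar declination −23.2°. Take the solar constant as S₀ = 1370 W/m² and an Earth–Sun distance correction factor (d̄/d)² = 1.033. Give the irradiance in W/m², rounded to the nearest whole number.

612 W/m²

Hour angle H = 15° × (6.75 − 12) = -78.75°.
With φ = -62.9°, δ = -23.2°, H = -78.75°: sin φ sin δ = 0.3507, cos φ cos δ cos H = 0.0817, so cos θ_z = 0.4324.
Top-of-atmosphere irradiance = S₀ (d̄/d)² cos θ_z = 1370 × 1.033 × 0.4324 = 611.94 W/m².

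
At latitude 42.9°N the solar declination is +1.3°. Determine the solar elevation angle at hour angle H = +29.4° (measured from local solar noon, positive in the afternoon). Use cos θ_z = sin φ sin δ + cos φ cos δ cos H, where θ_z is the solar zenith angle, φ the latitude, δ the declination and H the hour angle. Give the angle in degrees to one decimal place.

With φ = 42.9°, δ = 1.3°, H = 29.40°: sin φ sin δ = 0.0154, cos φ cos δ cos H = 0.6380, so cos θ_z = 0.6534.
θ_z = arccos(0.6534) = 49.20°, so the elevation is 90° − 49.20° = 40.80°.

40.8°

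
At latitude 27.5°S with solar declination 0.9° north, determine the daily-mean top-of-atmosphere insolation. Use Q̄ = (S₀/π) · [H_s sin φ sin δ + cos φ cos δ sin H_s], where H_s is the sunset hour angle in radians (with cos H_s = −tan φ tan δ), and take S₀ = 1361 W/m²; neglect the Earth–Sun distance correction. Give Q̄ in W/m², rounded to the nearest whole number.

cos H_s = −tan(-27.5°) · tan(0.9°) = 0.0082, so H_s = arccos(0.0082) = 89.53°. In radians, H_s = 1.5626.
H_s sin φ sin δ = 1.5626 × -0.4617 × 0.0157 = -0.0113.
cos φ cos δ sin H_s = 0.8870 × 0.9999 × 1.0000 = 0.8869.
Q̄ = (1361/π) × (-0.0113 + 0.8869) = 433.22 × 0.8756 = 379.33 W/m².

379 W/m²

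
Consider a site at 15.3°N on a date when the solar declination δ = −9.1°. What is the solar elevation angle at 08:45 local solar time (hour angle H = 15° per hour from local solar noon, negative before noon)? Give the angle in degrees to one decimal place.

35.9°

Hour angle H = 15° × (8.75 − 12) = -48.75°.
cos θ_z = sin(15.3°) sin(-9.1°) + cos(15.3°) cos(-9.1°) cos(-48.75°) = -0.0417 + 0.6280 = 0.5863.
θ_z = arccos(0.5863) = 54.11°, so the elevation is 90° − 54.11° = 35.89°.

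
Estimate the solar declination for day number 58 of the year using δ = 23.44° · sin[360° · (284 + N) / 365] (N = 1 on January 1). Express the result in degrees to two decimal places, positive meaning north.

-9.04°

360 × (284 + 58) / 365 = 337.315°; sin(337.315°) = -0.3857.
δ = 23.44 × -0.3857 = -9.041° ≈ -9.04°.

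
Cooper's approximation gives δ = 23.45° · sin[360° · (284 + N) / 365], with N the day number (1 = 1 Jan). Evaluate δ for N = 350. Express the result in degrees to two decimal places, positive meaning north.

-23.37°

360 × (284 + 350) / 365 = 625.315°; sin(625.315°) = -0.9967.
δ = 23.45 × -0.9967 = -23.373° ≈ -23.37°.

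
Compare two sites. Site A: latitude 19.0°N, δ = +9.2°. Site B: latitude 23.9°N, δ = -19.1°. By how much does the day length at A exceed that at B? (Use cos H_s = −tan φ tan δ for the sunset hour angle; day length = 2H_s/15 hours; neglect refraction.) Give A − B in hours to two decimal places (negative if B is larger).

A: H_s = arccos(−tan 19.0° · tan 9.2°) = 93.20°, so 2H_s/15 = 12.4267 h.
B: H_s = arccos(−tan 23.9° · tan -19.1°) = 81.17°, so 2H_s/15 = 10.8227 h.
A − B = 12.4267 − 10.8227 = 1.6040 h.

+1.60 h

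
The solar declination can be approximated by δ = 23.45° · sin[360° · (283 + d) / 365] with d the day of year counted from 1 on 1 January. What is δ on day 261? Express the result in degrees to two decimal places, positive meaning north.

+1.41°

360 × (283 + 261) / 365 = 536.548°; sin(536.548°) = 0.0602.
δ = 23.45 × 0.0602 = 1.412° ≈ +1.41°.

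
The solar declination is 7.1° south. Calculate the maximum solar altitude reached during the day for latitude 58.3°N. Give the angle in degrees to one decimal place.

24.6°

At local solar noon the hour angle is zero, so the elevation is 90° − |φ − δ| = 90° − |58.3° − (-7.1°)| = 90° − 65.4° = 24.6°.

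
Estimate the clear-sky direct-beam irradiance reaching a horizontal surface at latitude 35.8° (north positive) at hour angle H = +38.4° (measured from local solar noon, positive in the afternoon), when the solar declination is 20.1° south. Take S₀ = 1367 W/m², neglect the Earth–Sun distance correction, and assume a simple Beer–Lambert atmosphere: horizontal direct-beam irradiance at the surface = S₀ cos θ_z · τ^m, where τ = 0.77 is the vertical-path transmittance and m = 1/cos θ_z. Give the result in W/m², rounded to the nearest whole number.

280 W/m²

cos θ_z = sin φ sin δ + cos φ cos δ cos H = (0.5850)(-0.3437) + (0.8111)(0.9391)(0.7837) = 0.3959.
Air mass m = 1/cos θ_z = 1/0.3959 = 2.526; τ^m = 0.77^2.526 = 0.5167.
Surface direct beam = 1367 × 0.3959 × 0.5167 = 279.64 W/m².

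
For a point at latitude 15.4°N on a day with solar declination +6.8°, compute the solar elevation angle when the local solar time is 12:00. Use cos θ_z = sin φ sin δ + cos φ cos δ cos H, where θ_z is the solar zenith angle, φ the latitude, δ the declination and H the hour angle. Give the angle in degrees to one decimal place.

81.4°

Hour angle H = 15° × (12 − 12) = 0.00°.
cos θ_z = sin(15.4°) sin(6.8°) + cos(15.4°) cos(6.8°) cos(0.00°) = 0.0314 + 0.9573 = 0.9887.
θ_z = arccos(0.9887) = 8.62°, so the elevation is 90° − 8.62° = 81.38°.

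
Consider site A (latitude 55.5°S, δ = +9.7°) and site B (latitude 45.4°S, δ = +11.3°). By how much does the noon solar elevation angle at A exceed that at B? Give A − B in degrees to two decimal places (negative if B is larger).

A: 90° − |-55.5 − (9.7)| = 24.80°.
B: 90° − |-45.4 − (11.3)| = 33.30°.
A − B = 24.80 − 33.30 = -8.50°.

-8.50°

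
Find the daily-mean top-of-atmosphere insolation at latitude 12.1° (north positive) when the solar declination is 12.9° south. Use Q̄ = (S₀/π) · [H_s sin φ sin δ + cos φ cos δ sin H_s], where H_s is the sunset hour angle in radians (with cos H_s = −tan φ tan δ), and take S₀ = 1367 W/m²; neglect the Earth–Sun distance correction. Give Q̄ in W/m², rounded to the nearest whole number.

383 W/m²

−tan φ tan δ = −(0.2144)(-0.2290) = 0.0491; H_s = arccos(0.0491) = 87.19°. In radians, H_s = 1.5218.
H_s sin φ sin δ = 1.5218 × 0.2096 × -0.2233 = -0.0712.
cos φ cos δ sin H_s = 0.9778 × 0.9748 × 0.9988 = 0.9520.
Q̄ = (1367/π) × (-0.0712 + 0.9520) = 435.13 × 0.8808 = 383.26 W/m².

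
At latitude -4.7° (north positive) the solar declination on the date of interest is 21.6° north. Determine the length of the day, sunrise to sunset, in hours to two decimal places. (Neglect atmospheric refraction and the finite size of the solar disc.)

The sunset hour angle satisfies cos H_s = −tan φ tan δ = 0.0326, giving H_s = 88.13°.
Day length = 2 H_s / 15° h⁻¹ = 176.26° / 15 = 11.751 h.

11.75 hours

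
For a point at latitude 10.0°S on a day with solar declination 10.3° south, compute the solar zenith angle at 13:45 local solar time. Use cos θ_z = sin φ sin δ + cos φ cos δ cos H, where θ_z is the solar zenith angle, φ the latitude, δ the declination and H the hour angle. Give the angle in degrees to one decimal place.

25.8°

Hour angle H = 15° × (13.75 − 12) = 26.25°.
With φ = -10.0°, δ = -10.3°, H = 26.25°: sin φ sin δ = 0.0310, cos φ cos δ cos H = 0.8690, so cos θ_z = 0.9000.
θ_z = arccos(0.9000) = 25.84°.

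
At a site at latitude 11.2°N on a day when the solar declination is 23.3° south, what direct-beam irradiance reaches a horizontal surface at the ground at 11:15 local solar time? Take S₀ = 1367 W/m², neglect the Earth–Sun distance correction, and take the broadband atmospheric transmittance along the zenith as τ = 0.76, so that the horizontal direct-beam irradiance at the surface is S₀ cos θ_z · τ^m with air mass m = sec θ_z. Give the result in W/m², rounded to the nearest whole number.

785 W/m²

Hour angle H = 15° × (11.25 − 12) = -11.25°.
cos θ_z = sin φ sin δ + cos φ cos δ cos H = (0.1942)(-0.3955) + (0.9810)(0.9184)(0.9808) = 0.8068.
Air mass m = 1/cos θ_z = 1/0.8068 = 1.239; τ^m = 0.76^1.239 = 0.7118.
Surface direct beam = 1367 × 0.8068 × 0.7118 = 785.04 W/m².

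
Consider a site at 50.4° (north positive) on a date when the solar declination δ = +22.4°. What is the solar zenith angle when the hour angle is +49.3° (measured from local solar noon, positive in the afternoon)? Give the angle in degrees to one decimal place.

cos θ_z = sin φ sin δ + cos φ cos δ cos H = (0.7705)(0.3811) + (0.6374)(0.9245)(0.6521) = 0.6779.
θ_z = arccos(0.6779) = 47.32°.

47.3°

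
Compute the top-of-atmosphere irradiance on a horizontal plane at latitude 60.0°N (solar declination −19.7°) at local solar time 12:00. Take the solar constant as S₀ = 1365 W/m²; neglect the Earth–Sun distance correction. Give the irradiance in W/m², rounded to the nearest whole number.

244 W/m²

Hour angle H = 15° × (12 − 12) = 0.00°.
cos θ_z = sin φ sin δ + cos φ cos δ cos H = (0.8660)(-0.3371) + (0.5000)(0.9415)(1.0000) = 0.1788.
Top-of-atmosphere irradiance = S₀ cos θ_z = 1365 × 0.1788 = 244.06 W/m².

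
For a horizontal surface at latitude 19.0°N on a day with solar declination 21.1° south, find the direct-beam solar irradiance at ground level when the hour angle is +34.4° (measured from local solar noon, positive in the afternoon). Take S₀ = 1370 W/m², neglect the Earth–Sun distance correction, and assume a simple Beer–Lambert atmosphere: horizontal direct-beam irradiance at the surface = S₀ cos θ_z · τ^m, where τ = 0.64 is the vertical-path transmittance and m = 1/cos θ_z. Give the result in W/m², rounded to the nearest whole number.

403 W/m²

cos θ_z = sin(19.0°) sin(-21.1°) + cos(19.0°) cos(-21.1°) cos(34.40°) = -0.1172 + 0.7279 = 0.6107.
Air mass m = 1/cos θ_z = 1/0.6107 = 1.637; τ^m = 0.64^1.637 = 0.4816.
Surface direct beam = 1370 × 0.6107 × 0.4816 = 402.93 W/m².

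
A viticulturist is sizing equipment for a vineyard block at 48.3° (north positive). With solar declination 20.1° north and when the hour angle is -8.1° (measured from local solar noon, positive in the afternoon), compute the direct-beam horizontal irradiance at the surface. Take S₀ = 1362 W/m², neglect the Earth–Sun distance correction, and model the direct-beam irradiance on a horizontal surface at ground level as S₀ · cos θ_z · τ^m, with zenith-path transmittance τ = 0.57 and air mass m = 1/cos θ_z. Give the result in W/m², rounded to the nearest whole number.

cos θ_z = sin φ sin δ + cos φ cos δ cos H = (0.7466)(0.3437) + (0.6652)(0.9391)(0.9900) = 0.8750.
Air mass m = 1/cos θ_z = 1/0.8750 = 1.143; τ^m = 0.57^1.143 = 0.5260.
Surface direct beam = 1362 × 0.8750 × 0.5260 = 626.86 W/m².

627 W/m²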